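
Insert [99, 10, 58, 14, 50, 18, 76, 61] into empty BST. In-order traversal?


Insert 99: root
Insert 10: L from 99
Insert 58: L from 99 -> R from 10
Insert 14: L from 99 -> R from 10 -> L from 58
Insert 50: L from 99 -> R from 10 -> L from 58 -> R from 14
Insert 18: L from 99 -> R from 10 -> L from 58 -> R from 14 -> L from 50
Insert 76: L from 99 -> R from 10 -> R from 58
Insert 61: L from 99 -> R from 10 -> R from 58 -> L from 76

In-order: [10, 14, 18, 50, 58, 61, 76, 99]


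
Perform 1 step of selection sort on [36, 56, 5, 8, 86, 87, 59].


Initial: [36, 56, 5, 8, 86, 87, 59]
Step 1: min=5 at 2
  Swap: [5, 56, 36, 8, 86, 87, 59]

After 1 step: [5, 56, 36, 8, 86, 87, 59]


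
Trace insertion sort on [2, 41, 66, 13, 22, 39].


Initial: [2, 41, 66, 13, 22, 39]
Insert 41: [2, 41, 66, 13, 22, 39]
Insert 66: [2, 41, 66, 13, 22, 39]
Insert 13: [2, 13, 41, 66, 22, 39]
Insert 22: [2, 13, 22, 41, 66, 39]
Insert 39: [2, 13, 22, 39, 41, 66]

Sorted: [2, 13, 22, 39, 41, 66]


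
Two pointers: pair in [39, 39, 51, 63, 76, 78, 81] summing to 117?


lo=0(39)+hi=6(81)=120
lo=0(39)+hi=5(78)=117

Yes: 39+78=117


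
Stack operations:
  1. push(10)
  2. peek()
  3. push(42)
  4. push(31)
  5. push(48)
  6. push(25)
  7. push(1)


push(10) -> [10]
peek()->10
push(42) -> [10, 42]
push(31) -> [10, 42, 31]
push(48) -> [10, 42, 31, 48]
push(25) -> [10, 42, 31, 48, 25]
push(1) -> [10, 42, 31, 48, 25, 1]

Final stack: [10, 42, 31, 48, 25, 1]


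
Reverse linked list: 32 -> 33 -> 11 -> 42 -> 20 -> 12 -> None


Step 1: curr=32, set curr.next=prev(None) | reversed so far: 32
Step 2: curr=33, set curr.next=prev(32) | reversed so far: 33 -> 32
Step 3: curr=11, set curr.next=prev(33) | reversed so far: 11 -> 33 -> 32
Step 4: curr=42, set curr.next=prev(11) | reversed so far: 42 -> 11 -> 33 -> 32
Step 5: curr=20, set curr.next=prev(42) | reversed so far: 20 -> 42 -> 11 -> 33 -> 32
Step 6: curr=12, set curr.next=prev(20) | reversed so far: 12 -> 20 -> 42 -> 11 -> 33 -> 32

12 -> 20 -> 42 -> 11 -> 33 -> 32 -> None


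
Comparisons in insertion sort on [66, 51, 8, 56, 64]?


Algorithm: insertion sort
Input: [66, 51, 8, 56, 64]
Sorted: [8, 51, 56, 64, 66]

7


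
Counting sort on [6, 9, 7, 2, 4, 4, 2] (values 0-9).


Input: [6, 9, 7, 2, 4, 4, 2]
Counts: [0, 0, 2, 0, 2, 0, 1, 1, 0, 1]

Sorted: [2, 2, 4, 4, 6, 7, 9]


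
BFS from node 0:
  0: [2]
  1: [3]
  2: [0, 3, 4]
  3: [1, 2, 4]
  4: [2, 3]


Visit 0, enqueue [2]
Visit 2, enqueue [3, 4]
Visit 3, enqueue [1]
Visit 4, enqueue []
Visit 1, enqueue []

BFS order: [0, 2, 3, 4, 1]


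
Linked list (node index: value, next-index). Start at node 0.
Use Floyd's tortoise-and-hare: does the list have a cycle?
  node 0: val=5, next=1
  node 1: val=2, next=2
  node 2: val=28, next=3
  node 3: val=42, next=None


Floyd's tortoise (slow, +1) and hare (fast, +2):
  init: slow=0, fast=0
  step 1: slow=1, fast=2
  step 2: fast 2->3->None, no cycle

Cycle: no


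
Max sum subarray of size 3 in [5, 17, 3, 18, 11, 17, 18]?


[0:3]: 25
[1:4]: 38
[2:5]: 32
[3:6]: 46
[4:7]: 46

Max: 46 at [3:6]


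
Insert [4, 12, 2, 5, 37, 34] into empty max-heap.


Insert 4: [4]
Insert 12: [12, 4]
Insert 2: [12, 4, 2]
Insert 5: [12, 5, 2, 4]
Insert 37: [37, 12, 2, 4, 5]
Insert 34: [37, 12, 34, 4, 5, 2]

Final heap: [37, 12, 34, 4, 5, 2]


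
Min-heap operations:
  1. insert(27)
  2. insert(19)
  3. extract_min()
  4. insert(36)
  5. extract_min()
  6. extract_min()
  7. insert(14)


insert(27) -> [27]
insert(19) -> [19, 27]
extract_min()->19, [27]
insert(36) -> [27, 36]
extract_min()->27, [36]
extract_min()->36, []
insert(14) -> [14]

Final heap: [14]


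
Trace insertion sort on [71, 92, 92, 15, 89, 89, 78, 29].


Initial: [71, 92, 92, 15, 89, 89, 78, 29]
Insert 92: [71, 92, 92, 15, 89, 89, 78, 29]
Insert 92: [71, 92, 92, 15, 89, 89, 78, 29]
Insert 15: [15, 71, 92, 92, 89, 89, 78, 29]
Insert 89: [15, 71, 89, 92, 92, 89, 78, 29]
Insert 89: [15, 71, 89, 89, 92, 92, 78, 29]
Insert 78: [15, 71, 78, 89, 89, 92, 92, 29]
Insert 29: [15, 29, 71, 78, 89, 89, 92, 92]

Sorted: [15, 29, 71, 78, 89, 89, 92, 92]


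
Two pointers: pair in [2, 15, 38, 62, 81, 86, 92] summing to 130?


lo=0(2)+hi=6(92)=94
lo=1(15)+hi=6(92)=107
lo=2(38)+hi=6(92)=130

Yes: 38+92=130


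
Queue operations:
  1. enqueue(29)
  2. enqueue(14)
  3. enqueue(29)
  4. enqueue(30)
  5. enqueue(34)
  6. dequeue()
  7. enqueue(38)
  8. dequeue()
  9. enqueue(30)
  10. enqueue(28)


enqueue(29) -> [29]
enqueue(14) -> [29, 14]
enqueue(29) -> [29, 14, 29]
enqueue(30) -> [29, 14, 29, 30]
enqueue(34) -> [29, 14, 29, 30, 34]
dequeue()->29, [14, 29, 30, 34]
enqueue(38) -> [14, 29, 30, 34, 38]
dequeue()->14, [29, 30, 34, 38]
enqueue(30) -> [29, 30, 34, 38, 30]
enqueue(28) -> [29, 30, 34, 38, 30, 28]

Final queue: [29, 30, 34, 38, 30, 28]


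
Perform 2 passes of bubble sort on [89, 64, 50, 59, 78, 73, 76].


Initial: [89, 64, 50, 59, 78, 73, 76]
Pass 1: [64, 50, 59, 78, 73, 76, 89] (6 swaps)
Pass 2: [50, 59, 64, 73, 76, 78, 89] (4 swaps)

After 2 passes: [50, 59, 64, 73, 76, 78, 89]


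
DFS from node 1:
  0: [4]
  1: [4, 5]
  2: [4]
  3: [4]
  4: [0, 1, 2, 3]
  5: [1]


Visit 1, push [5, 4]
Visit 4, push [3, 2, 0]
Visit 0, push []
Visit 2, push []
Visit 3, push []
Visit 5, push []

DFS order: [1, 4, 0, 2, 3, 5]


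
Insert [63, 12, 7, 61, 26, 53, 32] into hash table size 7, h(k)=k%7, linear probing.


Insert 63: h=0 -> slot 0
Insert 12: h=5 -> slot 5
Insert 7: h=0, 1 probes -> slot 1
Insert 61: h=5, 1 probes -> slot 6
Insert 26: h=5, 4 probes -> slot 2
Insert 53: h=4 -> slot 4
Insert 32: h=4, 6 probes -> slot 3

Table: [63, 7, 26, 32, 53, 12, 61]


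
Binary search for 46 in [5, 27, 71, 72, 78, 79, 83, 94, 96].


Step 1: lo=0, hi=8, mid=4, val=78
Step 2: lo=0, hi=3, mid=1, val=27
Step 3: lo=2, hi=3, mid=2, val=71

Not found


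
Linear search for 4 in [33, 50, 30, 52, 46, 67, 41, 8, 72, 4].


i=0: 33!=4
i=1: 50!=4
i=2: 30!=4
i=3: 52!=4
i=4: 46!=4
i=5: 67!=4
i=6: 41!=4
i=7: 8!=4
i=8: 72!=4
i=9: 4==4 found!

Found at 9, 10 comps


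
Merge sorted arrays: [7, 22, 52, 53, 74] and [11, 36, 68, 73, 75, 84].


Take 7 from A
Take 11 from B
Take 22 from A
Take 36 from B
Take 52 from A
Take 53 from A
Take 68 from B
Take 73 from B
Take 74 from A

Merged: [7, 11, 22, 36, 52, 53, 68, 73, 74, 75, 84]


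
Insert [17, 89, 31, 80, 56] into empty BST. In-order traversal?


Insert 17: root
Insert 89: R from 17
Insert 31: R from 17 -> L from 89
Insert 80: R from 17 -> L from 89 -> R from 31
Insert 56: R from 17 -> L from 89 -> R from 31 -> L from 80

In-order: [17, 31, 56, 80, 89]


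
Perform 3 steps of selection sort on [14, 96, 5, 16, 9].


Initial: [14, 96, 5, 16, 9]
Step 1: min=5 at 2
  Swap: [5, 96, 14, 16, 9]
Step 2: min=9 at 4
  Swap: [5, 9, 14, 16, 96]
Step 3: min=14 at 2
  Swap: [5, 9, 14, 16, 96]

After 3 steps: [5, 9, 14, 16, 96]


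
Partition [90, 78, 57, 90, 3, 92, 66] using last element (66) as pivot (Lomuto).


Pivot: 66
  57 <= 66: swap -> [57, 78, 90, 90, 3, 92, 66]
  3 <= 66: swap -> [57, 3, 90, 90, 78, 92, 66]
Place pivot at 2: [57, 3, 66, 90, 78, 92, 90]

Partitioned: [57, 3, 66, 90, 78, 92, 90]


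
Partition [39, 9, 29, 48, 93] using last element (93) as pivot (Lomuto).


Pivot: 93
  39 <= 93: advance i (no swap)
  9 <= 93: advance i (no swap)
  29 <= 93: advance i (no swap)
  48 <= 93: advance i (no swap)
Place pivot at 4: [39, 9, 29, 48, 93]

Partitioned: [39, 9, 29, 48, 93]


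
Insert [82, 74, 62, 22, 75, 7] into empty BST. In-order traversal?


Insert 82: root
Insert 74: L from 82
Insert 62: L from 82 -> L from 74
Insert 22: L from 82 -> L from 74 -> L from 62
Insert 75: L from 82 -> R from 74
Insert 7: L from 82 -> L from 74 -> L from 62 -> L from 22

In-order: [7, 22, 62, 74, 75, 82]


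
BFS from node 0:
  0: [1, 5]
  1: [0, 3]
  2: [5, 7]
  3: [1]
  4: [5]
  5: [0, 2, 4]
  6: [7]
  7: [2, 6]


Visit 0, enqueue [1, 5]
Visit 1, enqueue [3]
Visit 5, enqueue [2, 4]
Visit 3, enqueue []
Visit 2, enqueue [7]
Visit 4, enqueue []
Visit 7, enqueue [6]
Visit 6, enqueue []

BFS order: [0, 1, 5, 3, 2, 4, 7, 6]


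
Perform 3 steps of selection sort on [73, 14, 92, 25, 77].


Initial: [73, 14, 92, 25, 77]
Step 1: min=14 at 1
  Swap: [14, 73, 92, 25, 77]
Step 2: min=25 at 3
  Swap: [14, 25, 92, 73, 77]
Step 3: min=73 at 3
  Swap: [14, 25, 73, 92, 77]

After 3 steps: [14, 25, 73, 92, 77]


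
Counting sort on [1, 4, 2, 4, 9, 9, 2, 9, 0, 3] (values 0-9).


Input: [1, 4, 2, 4, 9, 9, 2, 9, 0, 3]
Counts: [1, 1, 2, 1, 2, 0, 0, 0, 0, 3]

Sorted: [0, 1, 2, 2, 3, 4, 4, 9, 9, 9]


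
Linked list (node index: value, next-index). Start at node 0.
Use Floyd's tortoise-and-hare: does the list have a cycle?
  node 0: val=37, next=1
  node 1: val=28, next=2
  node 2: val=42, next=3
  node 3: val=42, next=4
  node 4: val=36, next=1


Floyd's tortoise (slow, +1) and hare (fast, +2):
  init: slow=0, fast=0
  step 1: slow=1, fast=2
  step 2: slow=2, fast=4
  step 3: slow=3, fast=2
  step 4: slow=4, fast=4
  slow == fast at node 4: cycle detected

Cycle: yes


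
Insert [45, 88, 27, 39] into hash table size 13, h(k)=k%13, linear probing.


Insert 45: h=6 -> slot 6
Insert 88: h=10 -> slot 10
Insert 27: h=1 -> slot 1
Insert 39: h=0 -> slot 0

Table: [39, 27, None, None, None, None, 45, None, None, None, 88, None, None]


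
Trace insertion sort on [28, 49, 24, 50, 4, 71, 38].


Initial: [28, 49, 24, 50, 4, 71, 38]
Insert 49: [28, 49, 24, 50, 4, 71, 38]
Insert 24: [24, 28, 49, 50, 4, 71, 38]
Insert 50: [24, 28, 49, 50, 4, 71, 38]
Insert 4: [4, 24, 28, 49, 50, 71, 38]
Insert 71: [4, 24, 28, 49, 50, 71, 38]
Insert 38: [4, 24, 28, 38, 49, 50, 71]

Sorted: [4, 24, 28, 38, 49, 50, 71]


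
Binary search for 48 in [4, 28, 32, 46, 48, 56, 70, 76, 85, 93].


Step 1: lo=0, hi=9, mid=4, val=48

Found at index 4


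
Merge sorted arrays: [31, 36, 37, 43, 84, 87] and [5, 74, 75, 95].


Take 5 from B
Take 31 from A
Take 36 from A
Take 37 from A
Take 43 from A
Take 74 from B
Take 75 from B
Take 84 from A
Take 87 from A

Merged: [5, 31, 36, 37, 43, 74, 75, 84, 87, 95]


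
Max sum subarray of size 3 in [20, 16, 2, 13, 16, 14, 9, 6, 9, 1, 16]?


[0:3]: 38
[1:4]: 31
[2:5]: 31
[3:6]: 43
[4:7]: 39
[5:8]: 29
[6:9]: 24
[7:10]: 16
[8:11]: 26

Max: 43 at [3:6]


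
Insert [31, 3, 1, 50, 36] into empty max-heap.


Insert 31: [31]
Insert 3: [31, 3]
Insert 1: [31, 3, 1]
Insert 50: [50, 31, 1, 3]
Insert 36: [50, 36, 1, 3, 31]

Final heap: [50, 36, 1, 3, 31]


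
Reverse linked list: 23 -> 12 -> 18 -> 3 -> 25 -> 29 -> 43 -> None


Step 1: curr=23, set curr.next=prev(None) | reversed so far: 23
Step 2: curr=12, set curr.next=prev(23) | reversed so far: 12 -> 23
Step 3: curr=18, set curr.next=prev(12) | reversed so far: 18 -> 12 -> 23
Step 4: curr=3, set curr.next=prev(18) | reversed so far: 3 -> 18 -> 12 -> 23
Step 5: curr=25, set curr.next=prev(3) | reversed so far: 25 -> 3 -> 18 -> 12 -> 23
Step 6: curr=29, set curr.next=prev(25) | reversed so far: 29 -> 25 -> 3 -> 18 -> 12 -> 23
Step 7: curr=43, set curr.next=prev(29) | reversed so far: 43 -> 29 -> 25 -> 3 -> 18 -> 12 -> 23

43 -> 29 -> 25 -> 3 -> 18 -> 12 -> 23 -> None


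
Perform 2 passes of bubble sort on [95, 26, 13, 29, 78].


Initial: [95, 26, 13, 29, 78]
Pass 1: [26, 13, 29, 78, 95] (4 swaps)
Pass 2: [13, 26, 29, 78, 95] (1 swaps)

After 2 passes: [13, 26, 29, 78, 95]


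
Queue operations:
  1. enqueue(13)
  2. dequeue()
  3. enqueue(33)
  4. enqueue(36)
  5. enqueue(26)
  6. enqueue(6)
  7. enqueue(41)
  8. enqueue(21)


enqueue(13) -> [13]
dequeue()->13, []
enqueue(33) -> [33]
enqueue(36) -> [33, 36]
enqueue(26) -> [33, 36, 26]
enqueue(6) -> [33, 36, 26, 6]
enqueue(41) -> [33, 36, 26, 6, 41]
enqueue(21) -> [33, 36, 26, 6, 41, 21]

Final queue: [33, 36, 26, 6, 41, 21]


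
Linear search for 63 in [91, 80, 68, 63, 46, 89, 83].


i=0: 91!=63
i=1: 80!=63
i=2: 68!=63
i=3: 63==63 found!

Found at 3, 4 comps


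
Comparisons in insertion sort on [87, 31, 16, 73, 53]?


Algorithm: insertion sort
Input: [87, 31, 16, 73, 53]
Sorted: [16, 31, 53, 73, 87]

8


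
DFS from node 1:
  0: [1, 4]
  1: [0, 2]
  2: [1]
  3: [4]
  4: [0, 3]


Visit 1, push [2, 0]
Visit 0, push [4]
Visit 4, push [3]
Visit 3, push []
Visit 2, push []

DFS order: [1, 0, 4, 3, 2]


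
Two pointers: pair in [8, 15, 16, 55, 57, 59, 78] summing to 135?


lo=0(8)+hi=6(78)=86
lo=1(15)+hi=6(78)=93
lo=2(16)+hi=6(78)=94
lo=3(55)+hi=6(78)=133
lo=4(57)+hi=6(78)=135

Yes: 57+78=135


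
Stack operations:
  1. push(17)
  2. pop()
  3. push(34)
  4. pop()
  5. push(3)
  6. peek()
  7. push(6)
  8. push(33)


push(17) -> [17]
pop()->17, []
push(34) -> [34]
pop()->34, []
push(3) -> [3]
peek()->3
push(6) -> [3, 6]
push(33) -> [3, 6, 33]

Final stack: [3, 6, 33]


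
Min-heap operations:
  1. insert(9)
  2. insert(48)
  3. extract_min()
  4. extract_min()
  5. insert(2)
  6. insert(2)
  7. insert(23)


insert(9) -> [9]
insert(48) -> [9, 48]
extract_min()->9, [48]
extract_min()->48, []
insert(2) -> [2]
insert(2) -> [2, 2]
insert(23) -> [2, 2, 23]

Final heap: [2, 2, 23]


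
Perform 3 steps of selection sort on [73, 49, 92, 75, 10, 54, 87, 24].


Initial: [73, 49, 92, 75, 10, 54, 87, 24]
Step 1: min=10 at 4
  Swap: [10, 49, 92, 75, 73, 54, 87, 24]
Step 2: min=24 at 7
  Swap: [10, 24, 92, 75, 73, 54, 87, 49]
Step 3: min=49 at 7
  Swap: [10, 24, 49, 75, 73, 54, 87, 92]

After 3 steps: [10, 24, 49, 75, 73, 54, 87, 92]


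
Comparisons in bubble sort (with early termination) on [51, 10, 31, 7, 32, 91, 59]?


Algorithm: bubble sort (with early termination)
Input: [51, 10, 31, 7, 32, 91, 59]
Sorted: [7, 10, 31, 32, 51, 59, 91]

18


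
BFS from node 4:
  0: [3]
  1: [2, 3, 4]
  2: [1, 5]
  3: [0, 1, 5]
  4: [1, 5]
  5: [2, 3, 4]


Visit 4, enqueue [1, 5]
Visit 1, enqueue [2, 3]
Visit 5, enqueue []
Visit 2, enqueue []
Visit 3, enqueue [0]
Visit 0, enqueue []

BFS order: [4, 1, 5, 2, 3, 0]


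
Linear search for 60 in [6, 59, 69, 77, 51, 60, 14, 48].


i=0: 6!=60
i=1: 59!=60
i=2: 69!=60
i=3: 77!=60
i=4: 51!=60
i=5: 60==60 found!

Found at 5, 6 comps


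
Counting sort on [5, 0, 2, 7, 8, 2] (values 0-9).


Input: [5, 0, 2, 7, 8, 2]
Counts: [1, 0, 2, 0, 0, 1, 0, 1, 1, 0]

Sorted: [0, 2, 2, 5, 7, 8]


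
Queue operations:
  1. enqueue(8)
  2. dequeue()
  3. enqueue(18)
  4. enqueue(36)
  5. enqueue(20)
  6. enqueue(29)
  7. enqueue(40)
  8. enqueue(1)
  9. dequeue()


enqueue(8) -> [8]
dequeue()->8, []
enqueue(18) -> [18]
enqueue(36) -> [18, 36]
enqueue(20) -> [18, 36, 20]
enqueue(29) -> [18, 36, 20, 29]
enqueue(40) -> [18, 36, 20, 29, 40]
enqueue(1) -> [18, 36, 20, 29, 40, 1]
dequeue()->18, [36, 20, 29, 40, 1]

Final queue: [36, 20, 29, 40, 1]


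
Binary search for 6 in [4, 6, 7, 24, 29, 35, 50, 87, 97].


Step 1: lo=0, hi=8, mid=4, val=29
Step 2: lo=0, hi=3, mid=1, val=6

Found at index 1


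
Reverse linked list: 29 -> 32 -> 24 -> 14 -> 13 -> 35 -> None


Step 1: curr=29, set curr.next=prev(None) | reversed so far: 29
Step 2: curr=32, set curr.next=prev(29) | reversed so far: 32 -> 29
Step 3: curr=24, set curr.next=prev(32) | reversed so far: 24 -> 32 -> 29
Step 4: curr=14, set curr.next=prev(24) | reversed so far: 14 -> 24 -> 32 -> 29
Step 5: curr=13, set curr.next=prev(14) | reversed so far: 13 -> 14 -> 24 -> 32 -> 29
Step 6: curr=35, set curr.next=prev(13) | reversed so far: 35 -> 13 -> 14 -> 24 -> 32 -> 29

35 -> 13 -> 14 -> 24 -> 32 -> 29 -> None


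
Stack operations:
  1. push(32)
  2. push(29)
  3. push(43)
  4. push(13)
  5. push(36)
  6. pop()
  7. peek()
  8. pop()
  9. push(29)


push(32) -> [32]
push(29) -> [32, 29]
push(43) -> [32, 29, 43]
push(13) -> [32, 29, 43, 13]
push(36) -> [32, 29, 43, 13, 36]
pop()->36, [32, 29, 43, 13]
peek()->13
pop()->13, [32, 29, 43]
push(29) -> [32, 29, 43, 29]

Final stack: [32, 29, 43, 29]


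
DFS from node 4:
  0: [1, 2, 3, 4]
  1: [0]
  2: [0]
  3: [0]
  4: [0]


Visit 4, push [0]
Visit 0, push [3, 2, 1]
Visit 1, push []
Visit 2, push []
Visit 3, push []

DFS order: [4, 0, 1, 2, 3]


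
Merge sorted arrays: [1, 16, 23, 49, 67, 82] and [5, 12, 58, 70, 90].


Take 1 from A
Take 5 from B
Take 12 from B
Take 16 from A
Take 23 from A
Take 49 from A
Take 58 from B
Take 67 from A
Take 70 from B
Take 82 from A

Merged: [1, 5, 12, 16, 23, 49, 58, 67, 70, 82, 90]


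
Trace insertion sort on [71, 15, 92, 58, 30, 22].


Initial: [71, 15, 92, 58, 30, 22]
Insert 15: [15, 71, 92, 58, 30, 22]
Insert 92: [15, 71, 92, 58, 30, 22]
Insert 58: [15, 58, 71, 92, 30, 22]
Insert 30: [15, 30, 58, 71, 92, 22]
Insert 22: [15, 22, 30, 58, 71, 92]

Sorted: [15, 22, 30, 58, 71, 92]


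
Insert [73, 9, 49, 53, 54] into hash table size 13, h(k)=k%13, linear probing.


Insert 73: h=8 -> slot 8
Insert 9: h=9 -> slot 9
Insert 49: h=10 -> slot 10
Insert 53: h=1 -> slot 1
Insert 54: h=2 -> slot 2

Table: [None, 53, 54, None, None, None, None, None, 73, 9, 49, None, None]


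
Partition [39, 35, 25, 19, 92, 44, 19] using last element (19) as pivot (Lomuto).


Pivot: 19
  19 <= 19: swap -> [19, 35, 25, 39, 92, 44, 19]
Place pivot at 1: [19, 19, 25, 39, 92, 44, 35]

Partitioned: [19, 19, 25, 39, 92, 44, 35]


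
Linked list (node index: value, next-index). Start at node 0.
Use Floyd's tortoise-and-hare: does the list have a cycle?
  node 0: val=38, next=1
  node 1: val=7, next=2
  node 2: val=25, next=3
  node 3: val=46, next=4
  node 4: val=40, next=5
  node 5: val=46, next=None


Floyd's tortoise (slow, +1) and hare (fast, +2):
  init: slow=0, fast=0
  step 1: slow=1, fast=2
  step 2: slow=2, fast=4
  step 3: fast 4->5->None, no cycle

Cycle: no


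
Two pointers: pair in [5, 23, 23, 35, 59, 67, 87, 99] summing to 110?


lo=0(5)+hi=7(99)=104
lo=1(23)+hi=7(99)=122
lo=1(23)+hi=6(87)=110

Yes: 23+87=110


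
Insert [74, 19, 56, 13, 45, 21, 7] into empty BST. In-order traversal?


Insert 74: root
Insert 19: L from 74
Insert 56: L from 74 -> R from 19
Insert 13: L from 74 -> L from 19
Insert 45: L from 74 -> R from 19 -> L from 56
Insert 21: L from 74 -> R from 19 -> L from 56 -> L from 45
Insert 7: L from 74 -> L from 19 -> L from 13

In-order: [7, 13, 19, 21, 45, 56, 74]


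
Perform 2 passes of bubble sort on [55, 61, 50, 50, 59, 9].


Initial: [55, 61, 50, 50, 59, 9]
Pass 1: [55, 50, 50, 59, 9, 61] (4 swaps)
Pass 2: [50, 50, 55, 9, 59, 61] (3 swaps)

After 2 passes: [50, 50, 55, 9, 59, 61]


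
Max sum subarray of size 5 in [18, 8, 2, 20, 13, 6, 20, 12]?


[0:5]: 61
[1:6]: 49
[2:7]: 61
[3:8]: 71

Max: 71 at [3:8]


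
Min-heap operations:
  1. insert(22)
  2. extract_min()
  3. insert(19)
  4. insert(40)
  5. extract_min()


insert(22) -> [22]
extract_min()->22, []
insert(19) -> [19]
insert(40) -> [19, 40]
extract_min()->19, [40]

Final heap: [40]


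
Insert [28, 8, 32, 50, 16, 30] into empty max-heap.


Insert 28: [28]
Insert 8: [28, 8]
Insert 32: [32, 8, 28]
Insert 50: [50, 32, 28, 8]
Insert 16: [50, 32, 28, 8, 16]
Insert 30: [50, 32, 30, 8, 16, 28]

Final heap: [50, 32, 30, 8, 16, 28]


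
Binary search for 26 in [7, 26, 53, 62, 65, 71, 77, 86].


Step 1: lo=0, hi=7, mid=3, val=62
Step 2: lo=0, hi=2, mid=1, val=26

Found at index 1


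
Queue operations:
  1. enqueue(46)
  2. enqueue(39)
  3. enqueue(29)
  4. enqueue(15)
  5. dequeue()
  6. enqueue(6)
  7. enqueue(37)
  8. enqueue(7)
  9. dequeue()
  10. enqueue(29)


enqueue(46) -> [46]
enqueue(39) -> [46, 39]
enqueue(29) -> [46, 39, 29]
enqueue(15) -> [46, 39, 29, 15]
dequeue()->46, [39, 29, 15]
enqueue(6) -> [39, 29, 15, 6]
enqueue(37) -> [39, 29, 15, 6, 37]
enqueue(7) -> [39, 29, 15, 6, 37, 7]
dequeue()->39, [29, 15, 6, 37, 7]
enqueue(29) -> [29, 15, 6, 37, 7, 29]

Final queue: [29, 15, 6, 37, 7, 29]


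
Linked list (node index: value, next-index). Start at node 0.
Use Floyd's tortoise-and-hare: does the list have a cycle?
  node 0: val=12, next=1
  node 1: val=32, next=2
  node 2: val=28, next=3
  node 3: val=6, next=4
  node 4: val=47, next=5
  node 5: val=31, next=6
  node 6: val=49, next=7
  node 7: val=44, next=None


Floyd's tortoise (slow, +1) and hare (fast, +2):
  init: slow=0, fast=0
  step 1: slow=1, fast=2
  step 2: slow=2, fast=4
  step 3: slow=3, fast=6
  step 4: fast 6->7->None, no cycle

Cycle: no


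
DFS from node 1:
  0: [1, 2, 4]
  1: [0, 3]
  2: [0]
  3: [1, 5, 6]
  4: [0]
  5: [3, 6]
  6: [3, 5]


Visit 1, push [3, 0]
Visit 0, push [4, 2]
Visit 2, push []
Visit 4, push []
Visit 3, push [6, 5]
Visit 5, push [6]
Visit 6, push []

DFS order: [1, 0, 2, 4, 3, 5, 6]


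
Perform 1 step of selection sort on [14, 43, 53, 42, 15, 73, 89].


Initial: [14, 43, 53, 42, 15, 73, 89]
Step 1: min=14 at 0
  Swap: [14, 43, 53, 42, 15, 73, 89]

After 1 step: [14, 43, 53, 42, 15, 73, 89]


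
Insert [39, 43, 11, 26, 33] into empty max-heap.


Insert 39: [39]
Insert 43: [43, 39]
Insert 11: [43, 39, 11]
Insert 26: [43, 39, 11, 26]
Insert 33: [43, 39, 11, 26, 33]

Final heap: [43, 39, 11, 26, 33]


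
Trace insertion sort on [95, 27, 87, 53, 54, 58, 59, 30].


Initial: [95, 27, 87, 53, 54, 58, 59, 30]
Insert 27: [27, 95, 87, 53, 54, 58, 59, 30]
Insert 87: [27, 87, 95, 53, 54, 58, 59, 30]
Insert 53: [27, 53, 87, 95, 54, 58, 59, 30]
Insert 54: [27, 53, 54, 87, 95, 58, 59, 30]
Insert 58: [27, 53, 54, 58, 87, 95, 59, 30]
Insert 59: [27, 53, 54, 58, 59, 87, 95, 30]
Insert 30: [27, 30, 53, 54, 58, 59, 87, 95]

Sorted: [27, 30, 53, 54, 58, 59, 87, 95]


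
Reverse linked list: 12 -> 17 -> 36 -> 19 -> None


Step 1: curr=12, set curr.next=prev(None) | reversed so far: 12
Step 2: curr=17, set curr.next=prev(12) | reversed so far: 17 -> 12
Step 3: curr=36, set curr.next=prev(17) | reversed so far: 36 -> 17 -> 12
Step 4: curr=19, set curr.next=prev(36) | reversed so far: 19 -> 36 -> 17 -> 12

19 -> 36 -> 17 -> 12 -> None


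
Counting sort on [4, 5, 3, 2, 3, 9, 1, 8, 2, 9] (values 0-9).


Input: [4, 5, 3, 2, 3, 9, 1, 8, 2, 9]
Counts: [0, 1, 2, 2, 1, 1, 0, 0, 1, 2]

Sorted: [1, 2, 2, 3, 3, 4, 5, 8, 9, 9]


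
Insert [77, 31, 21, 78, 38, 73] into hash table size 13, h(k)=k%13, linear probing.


Insert 77: h=12 -> slot 12
Insert 31: h=5 -> slot 5
Insert 21: h=8 -> slot 8
Insert 78: h=0 -> slot 0
Insert 38: h=12, 2 probes -> slot 1
Insert 73: h=8, 1 probes -> slot 9

Table: [78, 38, None, None, None, 31, None, None, 21, 73, None, None, 77]


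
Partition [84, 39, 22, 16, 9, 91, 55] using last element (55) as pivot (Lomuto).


Pivot: 55
  39 <= 55: swap -> [39, 84, 22, 16, 9, 91, 55]
  22 <= 55: swap -> [39, 22, 84, 16, 9, 91, 55]
  16 <= 55: swap -> [39, 22, 16, 84, 9, 91, 55]
  9 <= 55: swap -> [39, 22, 16, 9, 84, 91, 55]
Place pivot at 4: [39, 22, 16, 9, 55, 91, 84]

Partitioned: [39, 22, 16, 9, 55, 91, 84]


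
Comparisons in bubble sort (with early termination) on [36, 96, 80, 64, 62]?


Algorithm: bubble sort (with early termination)
Input: [36, 96, 80, 64, 62]
Sorted: [36, 62, 64, 80, 96]

10


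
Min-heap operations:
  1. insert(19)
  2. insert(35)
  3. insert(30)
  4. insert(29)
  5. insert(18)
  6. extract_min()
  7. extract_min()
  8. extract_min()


insert(19) -> [19]
insert(35) -> [19, 35]
insert(30) -> [19, 35, 30]
insert(29) -> [19, 29, 30, 35]
insert(18) -> [18, 19, 30, 35, 29]
extract_min()->18, [19, 29, 30, 35]
extract_min()->19, [29, 35, 30]
extract_min()->29, [30, 35]

Final heap: [30, 35]


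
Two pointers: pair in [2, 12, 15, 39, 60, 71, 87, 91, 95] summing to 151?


lo=0(2)+hi=8(95)=97
lo=1(12)+hi=8(95)=107
lo=2(15)+hi=8(95)=110
lo=3(39)+hi=8(95)=134
lo=4(60)+hi=8(95)=155
lo=4(60)+hi=7(91)=151

Yes: 60+91=151


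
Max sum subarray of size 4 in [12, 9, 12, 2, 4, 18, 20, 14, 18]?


[0:4]: 35
[1:5]: 27
[2:6]: 36
[3:7]: 44
[4:8]: 56
[5:9]: 70

Max: 70 at [5:9]


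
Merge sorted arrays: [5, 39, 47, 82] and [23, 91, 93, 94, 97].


Take 5 from A
Take 23 from B
Take 39 from A
Take 47 from A
Take 82 from A

Merged: [5, 23, 39, 47, 82, 91, 93, 94, 97]


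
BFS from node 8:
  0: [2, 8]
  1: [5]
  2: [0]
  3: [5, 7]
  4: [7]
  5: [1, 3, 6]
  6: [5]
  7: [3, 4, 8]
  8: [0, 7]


Visit 8, enqueue [0, 7]
Visit 0, enqueue [2]
Visit 7, enqueue [3, 4]
Visit 2, enqueue []
Visit 3, enqueue [5]
Visit 4, enqueue []
Visit 5, enqueue [1, 6]
Visit 1, enqueue []
Visit 6, enqueue []

BFS order: [8, 0, 7, 2, 3, 4, 5, 1, 6]


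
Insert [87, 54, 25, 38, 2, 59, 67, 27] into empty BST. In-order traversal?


Insert 87: root
Insert 54: L from 87
Insert 25: L from 87 -> L from 54
Insert 38: L from 87 -> L from 54 -> R from 25
Insert 2: L from 87 -> L from 54 -> L from 25
Insert 59: L from 87 -> R from 54
Insert 67: L from 87 -> R from 54 -> R from 59
Insert 27: L from 87 -> L from 54 -> R from 25 -> L from 38

In-order: [2, 25, 27, 38, 54, 59, 67, 87]


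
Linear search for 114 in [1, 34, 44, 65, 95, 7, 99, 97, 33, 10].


i=0: 1!=114
i=1: 34!=114
i=2: 44!=114
i=3: 65!=114
i=4: 95!=114
i=5: 7!=114
i=6: 99!=114
i=7: 97!=114
i=8: 33!=114
i=9: 10!=114

Not found, 10 comps


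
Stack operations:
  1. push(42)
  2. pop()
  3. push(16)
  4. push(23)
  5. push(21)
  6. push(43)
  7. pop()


push(42) -> [42]
pop()->42, []
push(16) -> [16]
push(23) -> [16, 23]
push(21) -> [16, 23, 21]
push(43) -> [16, 23, 21, 43]
pop()->43, [16, 23, 21]

Final stack: [16, 23, 21]


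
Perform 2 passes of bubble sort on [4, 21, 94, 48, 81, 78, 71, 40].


Initial: [4, 21, 94, 48, 81, 78, 71, 40]
Pass 1: [4, 21, 48, 81, 78, 71, 40, 94] (5 swaps)
Pass 2: [4, 21, 48, 78, 71, 40, 81, 94] (3 swaps)

After 2 passes: [4, 21, 48, 78, 71, 40, 81, 94]


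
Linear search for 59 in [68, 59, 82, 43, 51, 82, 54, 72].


i=0: 68!=59
i=1: 59==59 found!

Found at 1, 2 comps


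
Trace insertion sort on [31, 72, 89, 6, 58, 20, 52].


Initial: [31, 72, 89, 6, 58, 20, 52]
Insert 72: [31, 72, 89, 6, 58, 20, 52]
Insert 89: [31, 72, 89, 6, 58, 20, 52]
Insert 6: [6, 31, 72, 89, 58, 20, 52]
Insert 58: [6, 31, 58, 72, 89, 20, 52]
Insert 20: [6, 20, 31, 58, 72, 89, 52]
Insert 52: [6, 20, 31, 52, 58, 72, 89]

Sorted: [6, 20, 31, 52, 58, 72, 89]


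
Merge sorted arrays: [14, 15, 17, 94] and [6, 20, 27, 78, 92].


Take 6 from B
Take 14 from A
Take 15 from A
Take 17 from A
Take 20 from B
Take 27 from B
Take 78 from B
Take 92 from B

Merged: [6, 14, 15, 17, 20, 27, 78, 92, 94]


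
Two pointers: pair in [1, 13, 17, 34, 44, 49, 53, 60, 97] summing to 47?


lo=0(1)+hi=8(97)=98
lo=0(1)+hi=7(60)=61
lo=0(1)+hi=6(53)=54
lo=0(1)+hi=5(49)=50
lo=0(1)+hi=4(44)=45
lo=1(13)+hi=4(44)=57
lo=1(13)+hi=3(34)=47

Yes: 13+34=47


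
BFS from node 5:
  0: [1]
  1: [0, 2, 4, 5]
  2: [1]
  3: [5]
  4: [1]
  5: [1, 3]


Visit 5, enqueue [1, 3]
Visit 1, enqueue [0, 2, 4]
Visit 3, enqueue []
Visit 0, enqueue []
Visit 2, enqueue []
Visit 4, enqueue []

BFS order: [5, 1, 3, 0, 2, 4]


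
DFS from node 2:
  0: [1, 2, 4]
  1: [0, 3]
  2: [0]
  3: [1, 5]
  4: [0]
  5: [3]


Visit 2, push [0]
Visit 0, push [4, 1]
Visit 1, push [3]
Visit 3, push [5]
Visit 5, push []
Visit 4, push []

DFS order: [2, 0, 1, 3, 5, 4]


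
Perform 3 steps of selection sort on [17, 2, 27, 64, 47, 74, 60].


Initial: [17, 2, 27, 64, 47, 74, 60]
Step 1: min=2 at 1
  Swap: [2, 17, 27, 64, 47, 74, 60]
Step 2: min=17 at 1
  Swap: [2, 17, 27, 64, 47, 74, 60]
Step 3: min=27 at 2
  Swap: [2, 17, 27, 64, 47, 74, 60]

After 3 steps: [2, 17, 27, 64, 47, 74, 60]


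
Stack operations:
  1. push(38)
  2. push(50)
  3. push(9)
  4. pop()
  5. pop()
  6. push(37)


push(38) -> [38]
push(50) -> [38, 50]
push(9) -> [38, 50, 9]
pop()->9, [38, 50]
pop()->50, [38]
push(37) -> [38, 37]

Final stack: [38, 37]


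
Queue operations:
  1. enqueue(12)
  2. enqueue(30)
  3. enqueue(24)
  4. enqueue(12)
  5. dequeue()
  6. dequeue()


enqueue(12) -> [12]
enqueue(30) -> [12, 30]
enqueue(24) -> [12, 30, 24]
enqueue(12) -> [12, 30, 24, 12]
dequeue()->12, [30, 24, 12]
dequeue()->30, [24, 12]

Final queue: [24, 12]


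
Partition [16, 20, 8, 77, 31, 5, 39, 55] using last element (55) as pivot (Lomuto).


Pivot: 55
  16 <= 55: advance i (no swap)
  20 <= 55: advance i (no swap)
  8 <= 55: advance i (no swap)
  31 <= 55: swap -> [16, 20, 8, 31, 77, 5, 39, 55]
  5 <= 55: swap -> [16, 20, 8, 31, 5, 77, 39, 55]
  39 <= 55: swap -> [16, 20, 8, 31, 5, 39, 77, 55]
Place pivot at 6: [16, 20, 8, 31, 5, 39, 55, 77]

Partitioned: [16, 20, 8, 31, 5, 39, 55, 77]


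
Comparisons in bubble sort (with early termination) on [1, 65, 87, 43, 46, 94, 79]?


Algorithm: bubble sort (with early termination)
Input: [1, 65, 87, 43, 46, 94, 79]
Sorted: [1, 43, 46, 65, 79, 87, 94]

15


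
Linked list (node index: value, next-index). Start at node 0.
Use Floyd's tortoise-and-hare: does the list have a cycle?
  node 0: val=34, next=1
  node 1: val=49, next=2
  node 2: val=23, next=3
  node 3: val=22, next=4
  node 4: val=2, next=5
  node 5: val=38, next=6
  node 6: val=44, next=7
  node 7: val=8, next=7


Floyd's tortoise (slow, +1) and hare (fast, +2):
  init: slow=0, fast=0
  step 1: slow=1, fast=2
  step 2: slow=2, fast=4
  step 3: slow=3, fast=6
  step 4: slow=4, fast=7
  step 5: slow=5, fast=7
  step 6: slow=6, fast=7
  step 7: slow=7, fast=7
  slow == fast at node 7: cycle detected

Cycle: yes


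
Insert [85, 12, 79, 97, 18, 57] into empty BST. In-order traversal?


Insert 85: root
Insert 12: L from 85
Insert 79: L from 85 -> R from 12
Insert 97: R from 85
Insert 18: L from 85 -> R from 12 -> L from 79
Insert 57: L from 85 -> R from 12 -> L from 79 -> R from 18

In-order: [12, 18, 57, 79, 85, 97]


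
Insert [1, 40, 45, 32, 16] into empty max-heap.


Insert 1: [1]
Insert 40: [40, 1]
Insert 45: [45, 1, 40]
Insert 32: [45, 32, 40, 1]
Insert 16: [45, 32, 40, 1, 16]

Final heap: [45, 32, 40, 1, 16]


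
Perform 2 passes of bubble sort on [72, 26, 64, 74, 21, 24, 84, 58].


Initial: [72, 26, 64, 74, 21, 24, 84, 58]
Pass 1: [26, 64, 72, 21, 24, 74, 58, 84] (5 swaps)
Pass 2: [26, 64, 21, 24, 72, 58, 74, 84] (3 swaps)

After 2 passes: [26, 64, 21, 24, 72, 58, 74, 84]


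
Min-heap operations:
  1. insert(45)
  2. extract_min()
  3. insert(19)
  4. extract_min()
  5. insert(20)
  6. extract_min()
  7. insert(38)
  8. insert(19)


insert(45) -> [45]
extract_min()->45, []
insert(19) -> [19]
extract_min()->19, []
insert(20) -> [20]
extract_min()->20, []
insert(38) -> [38]
insert(19) -> [19, 38]

Final heap: [19, 38]


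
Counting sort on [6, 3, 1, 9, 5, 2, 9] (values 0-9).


Input: [6, 3, 1, 9, 5, 2, 9]
Counts: [0, 1, 1, 1, 0, 1, 1, 0, 0, 2]

Sorted: [1, 2, 3, 5, 6, 9, 9]


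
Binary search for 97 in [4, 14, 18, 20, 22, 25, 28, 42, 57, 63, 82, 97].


Step 1: lo=0, hi=11, mid=5, val=25
Step 2: lo=6, hi=11, mid=8, val=57
Step 3: lo=9, hi=11, mid=10, val=82
Step 4: lo=11, hi=11, mid=11, val=97

Found at index 11


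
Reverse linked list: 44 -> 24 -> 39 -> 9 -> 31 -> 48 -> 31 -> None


Step 1: curr=44, set curr.next=prev(None) | reversed so far: 44
Step 2: curr=24, set curr.next=prev(44) | reversed so far: 24 -> 44
Step 3: curr=39, set curr.next=prev(24) | reversed so far: 39 -> 24 -> 44
Step 4: curr=9, set curr.next=prev(39) | reversed so far: 9 -> 39 -> 24 -> 44
Step 5: curr=31, set curr.next=prev(9) | reversed so far: 31 -> 9 -> 39 -> 24 -> 44
Step 6: curr=48, set curr.next=prev(31) | reversed so far: 48 -> 31 -> 9 -> 39 -> 24 -> 44
Step 7: curr=31, set curr.next=prev(48) | reversed so far: 31 -> 48 -> 31 -> 9 -> 39 -> 24 -> 44

31 -> 48 -> 31 -> 9 -> 39 -> 24 -> 44 -> None


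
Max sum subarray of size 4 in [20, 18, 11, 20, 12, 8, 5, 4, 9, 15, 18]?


[0:4]: 69
[1:5]: 61
[2:6]: 51
[3:7]: 45
[4:8]: 29
[5:9]: 26
[6:10]: 33
[7:11]: 46

Max: 69 at [0:4]


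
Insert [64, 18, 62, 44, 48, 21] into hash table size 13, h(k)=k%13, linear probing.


Insert 64: h=12 -> slot 12
Insert 18: h=5 -> slot 5
Insert 62: h=10 -> slot 10
Insert 44: h=5, 1 probes -> slot 6
Insert 48: h=9 -> slot 9
Insert 21: h=8 -> slot 8

Table: [None, None, None, None, None, 18, 44, None, 21, 48, 62, None, 64]


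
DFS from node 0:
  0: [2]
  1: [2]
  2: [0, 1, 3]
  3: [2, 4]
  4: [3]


Visit 0, push [2]
Visit 2, push [3, 1]
Visit 1, push []
Visit 3, push [4]
Visit 4, push []

DFS order: [0, 2, 1, 3, 4]


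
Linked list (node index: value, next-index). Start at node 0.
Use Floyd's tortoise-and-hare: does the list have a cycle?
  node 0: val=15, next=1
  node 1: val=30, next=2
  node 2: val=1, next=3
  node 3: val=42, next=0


Floyd's tortoise (slow, +1) and hare (fast, +2):
  init: slow=0, fast=0
  step 1: slow=1, fast=2
  step 2: slow=2, fast=0
  step 3: slow=3, fast=2
  step 4: slow=0, fast=0
  slow == fast at node 0: cycle detected

Cycle: yes


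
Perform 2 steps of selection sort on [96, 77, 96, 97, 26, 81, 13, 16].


Initial: [96, 77, 96, 97, 26, 81, 13, 16]
Step 1: min=13 at 6
  Swap: [13, 77, 96, 97, 26, 81, 96, 16]
Step 2: min=16 at 7
  Swap: [13, 16, 96, 97, 26, 81, 96, 77]

After 2 steps: [13, 16, 96, 97, 26, 81, 96, 77]


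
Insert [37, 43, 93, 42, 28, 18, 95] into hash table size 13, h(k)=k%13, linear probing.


Insert 37: h=11 -> slot 11
Insert 43: h=4 -> slot 4
Insert 93: h=2 -> slot 2
Insert 42: h=3 -> slot 3
Insert 28: h=2, 3 probes -> slot 5
Insert 18: h=5, 1 probes -> slot 6
Insert 95: h=4, 3 probes -> slot 7

Table: [None, None, 93, 42, 43, 28, 18, 95, None, None, None, 37, None]


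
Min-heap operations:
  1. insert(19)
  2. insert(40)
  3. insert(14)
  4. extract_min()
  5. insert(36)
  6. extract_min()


insert(19) -> [19]
insert(40) -> [19, 40]
insert(14) -> [14, 40, 19]
extract_min()->14, [19, 40]
insert(36) -> [19, 40, 36]
extract_min()->19, [36, 40]

Final heap: [36, 40]


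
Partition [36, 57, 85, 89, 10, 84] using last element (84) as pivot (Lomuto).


Pivot: 84
  36 <= 84: advance i (no swap)
  57 <= 84: advance i (no swap)
  10 <= 84: swap -> [36, 57, 10, 89, 85, 84]
Place pivot at 3: [36, 57, 10, 84, 85, 89]

Partitioned: [36, 57, 10, 84, 85, 89]


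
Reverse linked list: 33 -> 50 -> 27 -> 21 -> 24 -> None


Step 1: curr=33, set curr.next=prev(None) | reversed so far: 33
Step 2: curr=50, set curr.next=prev(33) | reversed so far: 50 -> 33
Step 3: curr=27, set curr.next=prev(50) | reversed so far: 27 -> 50 -> 33
Step 4: curr=21, set curr.next=prev(27) | reversed so far: 21 -> 27 -> 50 -> 33
Step 5: curr=24, set curr.next=prev(21) | reversed so far: 24 -> 21 -> 27 -> 50 -> 33

24 -> 21 -> 27 -> 50 -> 33 -> None


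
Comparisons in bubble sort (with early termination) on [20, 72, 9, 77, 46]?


Algorithm: bubble sort (with early termination)
Input: [20, 72, 9, 77, 46]
Sorted: [9, 20, 46, 72, 77]

9


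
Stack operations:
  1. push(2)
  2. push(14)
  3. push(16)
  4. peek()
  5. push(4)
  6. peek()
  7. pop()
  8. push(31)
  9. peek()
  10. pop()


push(2) -> [2]
push(14) -> [2, 14]
push(16) -> [2, 14, 16]
peek()->16
push(4) -> [2, 14, 16, 4]
peek()->4
pop()->4, [2, 14, 16]
push(31) -> [2, 14, 16, 31]
peek()->31
pop()->31, [2, 14, 16]

Final stack: [2, 14, 16]


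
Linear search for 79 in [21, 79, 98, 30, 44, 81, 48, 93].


i=0: 21!=79
i=1: 79==79 found!

Found at 1, 2 comps


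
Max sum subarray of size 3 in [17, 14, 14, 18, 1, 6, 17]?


[0:3]: 45
[1:4]: 46
[2:5]: 33
[3:6]: 25
[4:7]: 24

Max: 46 at [1:4]


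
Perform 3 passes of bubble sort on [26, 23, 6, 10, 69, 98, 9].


Initial: [26, 23, 6, 10, 69, 98, 9]
Pass 1: [23, 6, 10, 26, 69, 9, 98] (4 swaps)
Pass 2: [6, 10, 23, 26, 9, 69, 98] (3 swaps)
Pass 3: [6, 10, 23, 9, 26, 69, 98] (1 swaps)

After 3 passes: [6, 10, 23, 9, 26, 69, 98]


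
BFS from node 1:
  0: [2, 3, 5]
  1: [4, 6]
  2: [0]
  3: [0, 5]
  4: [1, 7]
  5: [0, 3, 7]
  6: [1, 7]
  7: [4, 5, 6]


Visit 1, enqueue [4, 6]
Visit 4, enqueue [7]
Visit 6, enqueue []
Visit 7, enqueue [5]
Visit 5, enqueue [0, 3]
Visit 0, enqueue [2]
Visit 3, enqueue []
Visit 2, enqueue []

BFS order: [1, 4, 6, 7, 5, 0, 3, 2]


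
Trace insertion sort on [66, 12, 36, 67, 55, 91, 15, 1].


Initial: [66, 12, 36, 67, 55, 91, 15, 1]
Insert 12: [12, 66, 36, 67, 55, 91, 15, 1]
Insert 36: [12, 36, 66, 67, 55, 91, 15, 1]
Insert 67: [12, 36, 66, 67, 55, 91, 15, 1]
Insert 55: [12, 36, 55, 66, 67, 91, 15, 1]
Insert 91: [12, 36, 55, 66, 67, 91, 15, 1]
Insert 15: [12, 15, 36, 55, 66, 67, 91, 1]
Insert 1: [1, 12, 15, 36, 55, 66, 67, 91]

Sorted: [1, 12, 15, 36, 55, 66, 67, 91]


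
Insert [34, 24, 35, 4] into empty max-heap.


Insert 34: [34]
Insert 24: [34, 24]
Insert 35: [35, 24, 34]
Insert 4: [35, 24, 34, 4]

Final heap: [35, 24, 34, 4]


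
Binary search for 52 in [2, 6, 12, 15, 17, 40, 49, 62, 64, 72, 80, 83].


Step 1: lo=0, hi=11, mid=5, val=40
Step 2: lo=6, hi=11, mid=8, val=64
Step 3: lo=6, hi=7, mid=6, val=49
Step 4: lo=7, hi=7, mid=7, val=62

Not found


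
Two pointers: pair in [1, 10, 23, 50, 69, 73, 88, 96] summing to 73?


lo=0(1)+hi=7(96)=97
lo=0(1)+hi=6(88)=89
lo=0(1)+hi=5(73)=74
lo=0(1)+hi=4(69)=70
lo=1(10)+hi=4(69)=79
lo=1(10)+hi=3(50)=60
lo=2(23)+hi=3(50)=73

Yes: 23+50=73


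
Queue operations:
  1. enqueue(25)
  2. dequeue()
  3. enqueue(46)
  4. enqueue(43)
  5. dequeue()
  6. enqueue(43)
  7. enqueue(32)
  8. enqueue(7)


enqueue(25) -> [25]
dequeue()->25, []
enqueue(46) -> [46]
enqueue(43) -> [46, 43]
dequeue()->46, [43]
enqueue(43) -> [43, 43]
enqueue(32) -> [43, 43, 32]
enqueue(7) -> [43, 43, 32, 7]

Final queue: [43, 43, 32, 7]


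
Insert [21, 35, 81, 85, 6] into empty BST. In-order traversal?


Insert 21: root
Insert 35: R from 21
Insert 81: R from 21 -> R from 35
Insert 85: R from 21 -> R from 35 -> R from 81
Insert 6: L from 21

In-order: [6, 21, 35, 81, 85]


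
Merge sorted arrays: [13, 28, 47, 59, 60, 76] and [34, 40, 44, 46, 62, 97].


Take 13 from A
Take 28 from A
Take 34 from B
Take 40 from B
Take 44 from B
Take 46 from B
Take 47 from A
Take 59 from A
Take 60 from A
Take 62 from B
Take 76 from A

Merged: [13, 28, 34, 40, 44, 46, 47, 59, 60, 62, 76, 97]


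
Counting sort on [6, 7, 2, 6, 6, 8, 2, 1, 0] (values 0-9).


Input: [6, 7, 2, 6, 6, 8, 2, 1, 0]
Counts: [1, 1, 2, 0, 0, 0, 3, 1, 1, 0]

Sorted: [0, 1, 2, 2, 6, 6, 6, 7, 8]


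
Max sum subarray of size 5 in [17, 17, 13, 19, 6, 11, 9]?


[0:5]: 72
[1:6]: 66
[2:7]: 58

Max: 72 at [0:5]


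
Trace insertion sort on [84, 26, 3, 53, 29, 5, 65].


Initial: [84, 26, 3, 53, 29, 5, 65]
Insert 26: [26, 84, 3, 53, 29, 5, 65]
Insert 3: [3, 26, 84, 53, 29, 5, 65]
Insert 53: [3, 26, 53, 84, 29, 5, 65]
Insert 29: [3, 26, 29, 53, 84, 5, 65]
Insert 5: [3, 5, 26, 29, 53, 84, 65]
Insert 65: [3, 5, 26, 29, 53, 65, 84]

Sorted: [3, 5, 26, 29, 53, 65, 84]


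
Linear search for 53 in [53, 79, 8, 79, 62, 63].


i=0: 53==53 found!

Found at 0, 1 comps


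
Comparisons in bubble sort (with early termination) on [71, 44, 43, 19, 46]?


Algorithm: bubble sort (with early termination)
Input: [71, 44, 43, 19, 46]
Sorted: [19, 43, 44, 46, 71]

10


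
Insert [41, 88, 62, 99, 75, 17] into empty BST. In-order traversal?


Insert 41: root
Insert 88: R from 41
Insert 62: R from 41 -> L from 88
Insert 99: R from 41 -> R from 88
Insert 75: R from 41 -> L from 88 -> R from 62
Insert 17: L from 41

In-order: [17, 41, 62, 75, 88, 99]


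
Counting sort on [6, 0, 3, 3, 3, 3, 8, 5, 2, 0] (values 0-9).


Input: [6, 0, 3, 3, 3, 3, 8, 5, 2, 0]
Counts: [2, 0, 1, 4, 0, 1, 1, 0, 1, 0]

Sorted: [0, 0, 2, 3, 3, 3, 3, 5, 6, 8]


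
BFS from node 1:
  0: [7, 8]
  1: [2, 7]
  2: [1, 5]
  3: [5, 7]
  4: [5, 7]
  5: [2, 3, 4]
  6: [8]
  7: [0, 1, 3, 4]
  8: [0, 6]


Visit 1, enqueue [2, 7]
Visit 2, enqueue [5]
Visit 7, enqueue [0, 3, 4]
Visit 5, enqueue []
Visit 0, enqueue [8]
Visit 3, enqueue []
Visit 4, enqueue []
Visit 8, enqueue [6]
Visit 6, enqueue []

BFS order: [1, 2, 7, 5, 0, 3, 4, 8, 6]


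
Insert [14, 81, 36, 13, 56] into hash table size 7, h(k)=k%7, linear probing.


Insert 14: h=0 -> slot 0
Insert 81: h=4 -> slot 4
Insert 36: h=1 -> slot 1
Insert 13: h=6 -> slot 6
Insert 56: h=0, 2 probes -> slot 2

Table: [14, 36, 56, None, 81, None, 13]
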